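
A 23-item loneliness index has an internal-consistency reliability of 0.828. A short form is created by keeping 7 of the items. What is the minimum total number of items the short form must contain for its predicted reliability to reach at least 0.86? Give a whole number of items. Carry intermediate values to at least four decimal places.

Short-form reliability: n = 7/23 = 0.3043; r_7 = n·r/(1+(n−1)r) ≈ 0.5943
Then solve for n' with r_old = 0.5943, r_target = 0.86: n' = 0.86(1 − 0.5943)/[0.5943(1 − 0.86)] = 4.1934
Items = 4.1934 × 7 ≈ 29.35 → 30

30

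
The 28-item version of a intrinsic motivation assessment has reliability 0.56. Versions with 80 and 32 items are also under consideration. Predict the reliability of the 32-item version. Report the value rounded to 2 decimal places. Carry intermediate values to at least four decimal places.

Only the ratio of lengths matters: n = 32/28 = 1.1429
r_{32} = n·r / (1 + (n − 1)·r) = 0.6400 / 1.0800 ≈ 0.5926

0.59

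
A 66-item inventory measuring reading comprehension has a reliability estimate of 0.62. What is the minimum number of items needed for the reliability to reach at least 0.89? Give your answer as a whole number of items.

328

Invert Spearman-Brown to solve for n:
n = r_target (1 − r_old) / [ r_old (1 − r_target) ]
n = 0.89 × (1 − 0.62) / [ 0.62 × (1 − 0.89) ]
n = 0.3382 / 0.0682 ≈ 4.9589
Items needed = n × 66 = 4.9589 × 66 ≈ 327.29 → round up to 328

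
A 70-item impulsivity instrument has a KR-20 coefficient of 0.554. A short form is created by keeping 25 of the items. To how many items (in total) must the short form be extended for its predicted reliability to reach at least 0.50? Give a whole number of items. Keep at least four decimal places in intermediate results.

First, r for the 25-item form: n = 25/70 = 0.3571, so r_25 = 0.3571·0.554/(1 + (0.3571 − 1)·0.554) = 0.3073
Length factor from the short form to reach 0.50: n' = 0.50(1 − 0.3073) / [0.3073(1 − 0.50)] ≈ 2.2541
Items = 2.2541 × 25 ≈ 56.35 → 57

57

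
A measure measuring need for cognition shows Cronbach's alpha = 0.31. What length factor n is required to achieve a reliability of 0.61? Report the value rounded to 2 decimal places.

3.48

n = 0.61 × (1 − 0.31) / [ 0.31 × (1 − 0.61) ]
n = 0.4209 / 0.1209 ≈ 3.4814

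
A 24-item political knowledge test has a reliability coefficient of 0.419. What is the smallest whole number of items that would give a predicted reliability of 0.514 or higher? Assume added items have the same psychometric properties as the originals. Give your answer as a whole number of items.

36

Spearman-Brown solved for the length factor n:
n = r*(1 − r) / [ r (1 − r*) ]
n = 0.514 × (1 − 0.419) / [ 0.419 × (1 − 0.514) ]
  = 0.298634 / 0.203634 = 1.4665
Items needed = n × 24 = 1.4665 × 24 ≈ 35.20 → round up to 36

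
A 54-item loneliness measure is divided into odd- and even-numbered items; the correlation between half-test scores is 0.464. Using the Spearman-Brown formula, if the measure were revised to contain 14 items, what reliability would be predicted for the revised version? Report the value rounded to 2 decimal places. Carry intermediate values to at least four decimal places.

0.31

Spearman-Brown correction (n = 2): r_full = 2·0.464/(1 + 0.464) = 0.6339
Length factor from 54 to 14 items: n = 14/54 = 0.2593
r_new = n·r_full / (1 + (n − 1)·r_full) = 0.1644 / 0.5305 ≈ 0.3099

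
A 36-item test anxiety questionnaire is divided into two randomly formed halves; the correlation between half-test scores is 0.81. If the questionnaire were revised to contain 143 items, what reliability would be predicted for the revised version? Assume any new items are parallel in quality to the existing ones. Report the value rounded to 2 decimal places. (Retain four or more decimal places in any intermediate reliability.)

First correct the split-half correlation to full-test reliability: r_full = 2 × 0.81 / (1 + 0.81) ≈ 0.8950
Then adjust to 143 items: n = 143/36 = 3.9722
r_new = n·r_full / (1 + (n − 1)·r_full) = 3.5551 / 3.6601 ≈ 0.9713

0.97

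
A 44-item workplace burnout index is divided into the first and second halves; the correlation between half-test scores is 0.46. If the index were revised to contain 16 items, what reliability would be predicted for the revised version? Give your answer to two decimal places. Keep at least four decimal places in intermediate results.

Spearman-Brown correction (n = 2): r_full = 2·0.46/(1 + 0.46) = 0.6301
Then adjust to 16 items: n = 16/44 = 0.3636
r_new = n·r_full / (1 + (n − 1)·r_full) = 0.2291 / 0.5990 ≈ 0.3825

0.38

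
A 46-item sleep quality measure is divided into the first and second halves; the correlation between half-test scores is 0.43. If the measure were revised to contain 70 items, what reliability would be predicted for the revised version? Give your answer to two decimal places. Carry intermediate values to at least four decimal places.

First correct the split-half correlation to full-test reliability: r_full = 2 × 0.43 / (1 + 0.43) ≈ 0.6014
Then adjust to 70 items: n = 70/46 = 1.5217
r_new = n·r_full / (1 + (n − 1)·r_full) = 0.9152 / 1.3138 ≈ 0.6966

0.70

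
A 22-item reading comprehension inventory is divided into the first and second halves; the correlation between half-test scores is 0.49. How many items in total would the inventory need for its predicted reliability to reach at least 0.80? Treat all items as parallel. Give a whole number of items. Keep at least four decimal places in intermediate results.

Corrected full-test reliability: r_full = 2 × 0.49 / (1 + 0.49) ≈ 0.6577
Solve Spearman-Brown for n: n = 0.80(1 − 0.6577) / [0.6577(1 − 0.80)] = 2.0818
Items = 2.0818 × 22 ≈ 45.80 → 46

46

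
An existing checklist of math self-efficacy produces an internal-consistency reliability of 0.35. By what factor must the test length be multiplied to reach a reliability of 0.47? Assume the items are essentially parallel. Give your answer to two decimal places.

1.65

Rearranging the Spearman-Brown formula for n,
n = r_target (1 − r_old) / [ r_old (1 − r_target) ]
n = 0.47 × (1 − 0.35) / [ 0.35 × (1 − 0.47) ]
n = 0.3055 / 0.1855 ≈ 1.6469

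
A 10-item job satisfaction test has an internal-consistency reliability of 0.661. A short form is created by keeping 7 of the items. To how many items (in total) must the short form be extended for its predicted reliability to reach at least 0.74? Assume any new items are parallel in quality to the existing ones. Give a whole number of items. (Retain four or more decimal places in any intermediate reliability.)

Short-form reliability: n = 7/10 = 0.7000; r_7 = n·r/(1+(n−1)r) ≈ 0.5771
Length factor from the short form to reach 0.74: n' = 0.74(1 − 0.5771) / [0.5771(1 − 0.74)] ≈ 2.0857
Total items = 2.0857 × 7 = 14.60, rounded up to 15.

15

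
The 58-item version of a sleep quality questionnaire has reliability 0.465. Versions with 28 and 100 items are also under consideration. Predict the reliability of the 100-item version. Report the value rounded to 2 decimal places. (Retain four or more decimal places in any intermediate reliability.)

Only the ratio of lengths matters: n = 100/58 = 1.7241
r_{100} = n·r / (1 + (n − 1)·r) = 0.8017 / 1.3367 ≈ 0.5998

0.60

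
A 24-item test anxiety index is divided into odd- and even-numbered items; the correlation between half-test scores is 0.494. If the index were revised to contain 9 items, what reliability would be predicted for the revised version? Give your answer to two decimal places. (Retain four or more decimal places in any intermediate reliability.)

0.42

First correct the split-half correlation to full-test reliability: r_full = 2 × 0.494 / (1 + 0.494) ≈ 0.6613
Then adjust to 9 items: n = 9/24 = 0.3750
r_new = n·r_full / (1 + (n − 1)·r_full) = 0.2480 / 0.5867 ≈ 0.4227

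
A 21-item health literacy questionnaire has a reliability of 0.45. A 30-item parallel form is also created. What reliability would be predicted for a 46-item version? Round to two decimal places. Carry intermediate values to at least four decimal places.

0.64

Only the ratio of lengths matters: n = 46/21 = 2.1905
r_{46} = n·r / (1 + (n − 1)·r) = 0.9857 / 1.5357 ≈ 0.6419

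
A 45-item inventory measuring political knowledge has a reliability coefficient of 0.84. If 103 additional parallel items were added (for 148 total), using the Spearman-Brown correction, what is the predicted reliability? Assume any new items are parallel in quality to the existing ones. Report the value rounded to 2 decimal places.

The new length is 148/45 = 3.2889 times the old.
By Spearman-Brown, r_new = n r / (1 + (n − 1) r).
r_new = (3.2889 × 0.84) / (1 + (3.2889 − 1) × 0.84)
r_new = 2.7627 / 2.9227 ≈ 0.9453

0.95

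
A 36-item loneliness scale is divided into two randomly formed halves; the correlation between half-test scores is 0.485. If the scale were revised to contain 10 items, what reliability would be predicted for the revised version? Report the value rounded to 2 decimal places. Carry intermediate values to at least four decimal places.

0.34

First correct the split-half correlation to full-test reliability: r_full = 2 × 0.485 / (1 + 0.485) ≈ 0.6532
Then adjust to 10 items: n = 10/36 = 0.2778
r_new = n·r_full / (1 + (n − 1)·r_full) = 0.1815 / 0.5283 ≈ 0.3436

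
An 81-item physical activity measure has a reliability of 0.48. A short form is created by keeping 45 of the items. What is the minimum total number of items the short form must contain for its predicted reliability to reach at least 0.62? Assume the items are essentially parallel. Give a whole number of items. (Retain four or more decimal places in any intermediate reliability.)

144

Short-form reliability: n = 45/81 = 0.5556; r_45 = n·r/(1+(n−1)r) ≈ 0.3390
Then solve for n' with r_old = 0.3390, r_target = 0.62: n' = 0.62(1 − 0.3390)/[0.3390(1 − 0.62)] = 3.1813
Total items = 3.1813 × 45 = 143.16, rounded up to 144.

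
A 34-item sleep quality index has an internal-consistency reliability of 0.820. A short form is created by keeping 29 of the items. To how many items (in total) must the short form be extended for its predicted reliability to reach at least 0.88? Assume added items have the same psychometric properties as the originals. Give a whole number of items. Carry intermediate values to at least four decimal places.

55

Short-form reliability: n = 29/34 = 0.8529; r_29 = n·r/(1+(n−1)r) ≈ 0.7953
Length factor from the short form to reach 0.88: n' = 0.88(1 − 0.7953) / [0.7953(1 − 0.88)] ≈ 1.8875
Total items = 1.8875 × 29 = 54.74, rounded up to 55.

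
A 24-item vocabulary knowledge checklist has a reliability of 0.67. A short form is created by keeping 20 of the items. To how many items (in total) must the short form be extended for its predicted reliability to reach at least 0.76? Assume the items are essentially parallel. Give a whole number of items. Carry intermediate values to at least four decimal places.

38

First, r for the 20-item form: n = 20/24 = 0.8333, so r_20 = 0.8333·0.67/(1 + (0.8333 − 1)·0.67) = 0.6285
Then solve for n' with r_old = 0.6285, r_target = 0.76: n' = 0.76(1 − 0.6285)/[0.6285(1 − 0.76)] = 1.8718
Items = 1.8718 × 20 ≈ 37.44 → 38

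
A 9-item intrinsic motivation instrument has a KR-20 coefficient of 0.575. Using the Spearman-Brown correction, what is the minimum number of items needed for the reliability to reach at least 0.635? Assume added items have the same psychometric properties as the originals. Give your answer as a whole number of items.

12

n = 0.635(1 − 0.575) / [0.575(1 − 0.635)]
  = 0.269875 / 0.209875 = 1.2859
So the test needs 1.2859 × 9 ≈ 11.57 items; rounding up, 12.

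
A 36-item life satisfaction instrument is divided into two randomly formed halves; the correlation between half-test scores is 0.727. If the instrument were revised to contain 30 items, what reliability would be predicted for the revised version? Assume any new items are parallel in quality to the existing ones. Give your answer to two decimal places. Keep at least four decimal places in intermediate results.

0.82

Full-test reliability from the split-half r: r_full = 2(0.727)/(1 + 0.727) = 0.8419
Length factor from 36 to 30 items: n = 30/36 = 0.8333
r_new = n·r_full / (1 + (n − 1)·r_full) = 0.7016 / 0.8597 ≈ 0.8161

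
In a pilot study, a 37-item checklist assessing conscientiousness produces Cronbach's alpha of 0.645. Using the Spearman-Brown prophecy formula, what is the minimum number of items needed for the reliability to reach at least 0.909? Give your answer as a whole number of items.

204

Spearman-Brown solved for the length factor n:
n = r*(1 − r) / [ r (1 − r*) ]
n = 0.909 × (1 − 0.645) / [ 0.645 × (1 − 0.909) ]
n = 0.322695 / 0.058695 ≈ 5.4978
5.4978 × 37 = 203.42 → 204 items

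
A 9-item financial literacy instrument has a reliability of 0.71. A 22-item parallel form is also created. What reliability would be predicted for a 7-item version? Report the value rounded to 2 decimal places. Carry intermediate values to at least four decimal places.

0.66

Only the ratio of lengths matters: n = 7/9 = 0.7778
r_{7} = n·r / (1 + (n − 1)·r) = 0.5522 / 0.8422 ≈ 0.6557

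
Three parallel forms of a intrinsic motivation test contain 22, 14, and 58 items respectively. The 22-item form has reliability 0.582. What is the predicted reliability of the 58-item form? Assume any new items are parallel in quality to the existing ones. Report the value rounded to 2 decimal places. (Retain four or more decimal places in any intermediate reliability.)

0.79

The 14-item form is not needed; work directly from the 22-item form with n = 58/22 = 2.6364.
r_{58} = n·r / (1 + (n − 1)·r) = 1.5344 / 1.9524 ≈ 0.7859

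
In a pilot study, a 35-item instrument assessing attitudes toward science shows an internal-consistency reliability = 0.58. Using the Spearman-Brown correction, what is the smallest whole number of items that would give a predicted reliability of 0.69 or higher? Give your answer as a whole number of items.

n = 0.69 × (1 − 0.58) / [ 0.58 × (1 − 0.69) ]
n = 0.2898 / 0.1798 ≈ 1.6118
1.6118 × 35 = 56.41 → 57 items

57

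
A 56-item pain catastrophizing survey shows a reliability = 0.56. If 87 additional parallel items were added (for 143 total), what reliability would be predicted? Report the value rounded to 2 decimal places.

0.76

Length ratio n = 143/56 = 2.5536
r_new = (2.5536 × 0.56) / (1 + (2.5536 − 1) × 0.56)
r_new = 1.4300 / 1.8700 ≈ 0.7647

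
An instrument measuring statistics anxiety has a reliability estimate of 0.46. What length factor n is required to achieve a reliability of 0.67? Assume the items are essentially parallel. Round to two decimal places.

Invert Spearman-Brown to solve for n:
n = r_target (1 − r_old) / [ r_old (1 − r_target) ]
n = [0.67 × 0.54] / [0.46 × 0.33]
  = 0.3618 / 0.1518 = 2.3834

2.38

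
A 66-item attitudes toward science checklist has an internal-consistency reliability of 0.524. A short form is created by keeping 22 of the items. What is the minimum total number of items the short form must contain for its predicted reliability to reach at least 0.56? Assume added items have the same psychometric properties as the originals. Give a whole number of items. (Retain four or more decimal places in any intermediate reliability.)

77

Short-form reliability: n = 22/66 = 0.3333; r_22 = n·r/(1+(n−1)r) ≈ 0.2684
Then solve for n' with r_old = 0.2684, r_target = 0.56: n' = 0.56(1 − 0.2684)/[0.2684(1 − 0.56)] = 3.4692
Total items = 3.4692 × 22 = 76.32, rounded up to 77.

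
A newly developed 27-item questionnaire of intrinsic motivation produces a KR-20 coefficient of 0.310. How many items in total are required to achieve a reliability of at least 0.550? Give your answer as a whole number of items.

n = [0.550 × 0.690] / [0.310 × 0.450]
n = 0.379500 / 0.139500 ≈ 2.7204
So the test needs 2.7204 × 27 ≈ 73.45 items; rounding up, 74.

74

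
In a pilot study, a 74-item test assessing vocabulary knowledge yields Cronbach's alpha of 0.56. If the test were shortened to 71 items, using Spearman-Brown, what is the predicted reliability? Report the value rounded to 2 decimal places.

n = 71/74 = 0.9595
r_new = (0.9595 × 0.56) / (1 + (0.9595 − 1) × 0.56)
r_new = 0.5373 / 0.9773 ≈ 0.5498

0.55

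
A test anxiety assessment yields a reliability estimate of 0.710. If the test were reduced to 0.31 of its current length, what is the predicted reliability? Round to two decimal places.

0.43

By Spearman-Brown, r_new = n r / (1 + (n − 1) r).
r_new = (0.31 × 0.710) / (1 + (0.31 − 1) × 0.710)
     = 0.2201 / 0.5101 = 0.4315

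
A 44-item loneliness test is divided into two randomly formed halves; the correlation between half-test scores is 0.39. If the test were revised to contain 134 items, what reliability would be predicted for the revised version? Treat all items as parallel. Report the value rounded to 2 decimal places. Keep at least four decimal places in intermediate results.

Full-test reliability from the split-half r: r_full = 2(0.39)/(1 + 0.39) = 0.5612
Then adjust to 134 items: n = 134/44 = 3.0455
r_new = n·r_full / (1 + (n − 1)·r_full) = 1.7091 / 2.1479 ≈ 0.7957

0.80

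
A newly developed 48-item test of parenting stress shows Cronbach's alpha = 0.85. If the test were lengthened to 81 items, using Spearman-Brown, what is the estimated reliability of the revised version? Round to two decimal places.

n = 81/48 = 1.6875
r_new = (1.6875 × 0.85) / (1 + (1.6875 − 1) × 0.85)
r_new = 1.4344 / 1.5844 ≈ 0.9053

0.91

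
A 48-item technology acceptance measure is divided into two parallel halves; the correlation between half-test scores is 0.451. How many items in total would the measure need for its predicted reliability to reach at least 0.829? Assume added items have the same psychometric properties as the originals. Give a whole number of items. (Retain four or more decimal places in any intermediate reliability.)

Corrected full-test reliability: r_full = 2 × 0.451 / (1 + 0.451) ≈ 0.6216
n = r_tgt(1 − r_full) / [r_full(1 − r_tgt)] = 0.829 × 0.3784 / (0.6216 × 0.171) ≈ 2.9512
Required items = 2.9512 × 48 = 141.66, so 142 items.

142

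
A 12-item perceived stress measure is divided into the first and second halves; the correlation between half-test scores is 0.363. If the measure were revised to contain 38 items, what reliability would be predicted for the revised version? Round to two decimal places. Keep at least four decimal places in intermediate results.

Spearman-Brown correction (n = 2): r_full = 2·0.363/(1 + 0.363) = 0.5326
Length factor from 12 to 38 items: n = 38/12 = 3.1667
r_new = n·r_full / (1 + (n − 1)·r_full) = 1.6866 / 2.1540 ≈ 0.7830

0.78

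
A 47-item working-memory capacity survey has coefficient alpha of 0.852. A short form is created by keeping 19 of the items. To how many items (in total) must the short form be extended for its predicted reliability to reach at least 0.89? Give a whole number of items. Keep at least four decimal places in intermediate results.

Short-form reliability: n = 19/47 = 0.4043; r_19 = n·r/(1+(n−1)r) ≈ 0.6995
Then solve for n' with r_old = 0.6995, r_target = 0.89: n' = 0.89(1 − 0.6995)/[0.6995(1 − 0.89)] = 3.4758
Items = 3.4758 × 19 ≈ 66.04 → 67

67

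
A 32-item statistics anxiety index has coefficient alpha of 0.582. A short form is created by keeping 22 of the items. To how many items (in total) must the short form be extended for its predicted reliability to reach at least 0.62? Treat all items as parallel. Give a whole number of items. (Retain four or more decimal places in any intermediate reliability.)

38

First, r for the 22-item form: n = 22/32 = 0.6875, so r_22 = 0.6875·0.582/(1 + (0.6875 − 1)·0.582) = 0.4891
Then solve for n' with r_old = 0.4891, r_target = 0.62: n' = 0.62(1 − 0.4891)/[0.4891(1 − 0.62)] = 1.7043
Total items = 1.7043 × 22 = 37.49, rounded up to 38.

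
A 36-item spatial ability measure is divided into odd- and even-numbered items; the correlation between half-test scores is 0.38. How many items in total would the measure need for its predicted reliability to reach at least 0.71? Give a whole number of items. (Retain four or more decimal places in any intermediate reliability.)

72

r_full = 2(0.38)/(1 + 0.38) = 0.5507
n = r_tgt(1 − r_full) / [r_full(1 − r_tgt)] = 0.71 × 0.4493 / (0.5507 × 0.29) ≈ 1.9975
Required items = 1.9975 × 36 = 71.91, so 72 items.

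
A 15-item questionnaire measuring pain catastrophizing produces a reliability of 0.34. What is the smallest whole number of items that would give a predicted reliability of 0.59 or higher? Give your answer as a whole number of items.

42

n = 0.59(1 − 0.34) / [0.34(1 − 0.59)]
n = 0.3894 / 0.1394 ≈ 2.7934
So the test needs 2.7934 × 15 ≈ 41.90 items; rounding up, 42.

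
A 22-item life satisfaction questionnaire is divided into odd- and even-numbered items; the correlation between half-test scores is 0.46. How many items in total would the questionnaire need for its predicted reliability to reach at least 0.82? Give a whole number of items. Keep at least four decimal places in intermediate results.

r_full = 2(0.46)/(1 + 0.46) = 0.6301
Solve Spearman-Brown for n: n = 0.82(1 − 0.6301) / [0.6301(1 − 0.82)] = 2.6743
Required items = 2.6743 × 22 = 58.83, so 59 items.

59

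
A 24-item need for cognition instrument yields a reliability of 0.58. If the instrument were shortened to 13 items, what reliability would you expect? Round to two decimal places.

0.43

n = 13/24 = 0.5417
r_new = 0.5417·0.58 / [1 + (0.5417 − 1)·0.58]
r_new = 0.3142 / 0.7342 ≈ 0.4279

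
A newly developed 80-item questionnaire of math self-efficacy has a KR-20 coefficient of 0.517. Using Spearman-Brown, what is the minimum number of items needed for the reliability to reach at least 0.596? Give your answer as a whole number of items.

111

n = 0.596(1 − 0.517) / [0.517(1 − 0.596)]
  = 0.287868 / 0.208868 = 1.3782
So the test needs 1.3782 × 80 ≈ 110.26 items; rounding up, 111.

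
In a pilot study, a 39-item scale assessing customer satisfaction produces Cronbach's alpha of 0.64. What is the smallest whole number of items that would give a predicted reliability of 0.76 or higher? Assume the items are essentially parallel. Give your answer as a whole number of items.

n = 0.76(1 − 0.64) / [0.64(1 − 0.76)]
  = 0.2736 / 0.1536 = 1.7813
So the test needs 1.7813 × 39 ≈ 69.47 items; rounding up, 70.

70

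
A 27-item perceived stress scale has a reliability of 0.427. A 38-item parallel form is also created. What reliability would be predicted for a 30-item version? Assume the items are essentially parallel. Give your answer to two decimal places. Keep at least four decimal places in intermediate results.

0.45

Only the ratio of lengths matters: n = 30/27 = 1.1111
r_{30} = n·r / (1 + (n − 1)·r) = 0.4744 / 1.0474 ≈ 0.4529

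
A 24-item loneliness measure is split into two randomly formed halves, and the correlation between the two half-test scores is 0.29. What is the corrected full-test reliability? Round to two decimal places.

Each half is half the length of the full test, so the full test is n = 2 times a half.
r_full = 2(0.29) / (1 + 0.29)
       = 0.5800 / 1.2900 = 0.4496

0.45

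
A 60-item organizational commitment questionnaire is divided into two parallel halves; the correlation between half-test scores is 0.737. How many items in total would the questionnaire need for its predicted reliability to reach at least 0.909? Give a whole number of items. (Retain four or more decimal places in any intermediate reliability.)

r_full = 2(0.737)/(1 + 0.737) = 0.8486
Solve Spearman-Brown for n: n = 0.909(1 − 0.8486) / [0.8486(1 − 0.909)] = 1.7822
Items = 1.7822 × 60 ≈ 106.93 → 107

107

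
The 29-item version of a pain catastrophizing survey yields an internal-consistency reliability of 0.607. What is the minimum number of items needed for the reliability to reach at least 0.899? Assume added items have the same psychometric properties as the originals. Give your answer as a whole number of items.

Invert Spearman-Brown to solve for n:
n = r_target (1 − r_old) / [ r_old (1 − r_target) ]
n = 0.899 × (1 − 0.607) / [ 0.607 × (1 − 0.899) ]
  = 0.353307 / 0.061307 = 5.7629
So the test needs 5.7629 × 29 ≈ 167.12 items; rounding up, 168.

168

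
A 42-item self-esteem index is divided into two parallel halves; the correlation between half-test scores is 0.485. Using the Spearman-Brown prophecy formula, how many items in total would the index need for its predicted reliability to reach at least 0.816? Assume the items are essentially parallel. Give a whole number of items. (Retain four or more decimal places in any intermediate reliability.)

Corrected full-test reliability: r_full = 2 × 0.485 / (1 + 0.485) ≈ 0.6532
Solve Spearman-Brown for n: n = 0.816(1 − 0.6532) / [0.6532(1 − 0.816)] = 2.3545
Items = 2.3545 × 42 ≈ 98.89 → 99

99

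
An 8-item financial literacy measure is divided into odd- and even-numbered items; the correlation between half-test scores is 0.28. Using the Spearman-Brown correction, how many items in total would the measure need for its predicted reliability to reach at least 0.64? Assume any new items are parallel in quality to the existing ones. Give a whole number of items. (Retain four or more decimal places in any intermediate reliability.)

19

r_full = 2(0.28)/(1 + 0.28) = 0.4375
n = r_tgt(1 − r_full) / [r_full(1 − r_tgt)] = 0.64 × 0.5625 / (0.4375 × 0.36) ≈ 2.2857
Required items = 2.2857 × 8 = 18.29, so 19 items.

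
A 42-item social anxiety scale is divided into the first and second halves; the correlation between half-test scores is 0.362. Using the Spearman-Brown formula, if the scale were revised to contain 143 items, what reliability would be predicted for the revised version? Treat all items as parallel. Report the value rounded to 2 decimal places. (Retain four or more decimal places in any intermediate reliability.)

0.79

First correct the split-half correlation to full-test reliability: r_full = 2 × 0.362 / (1 + 0.362) ≈ 0.5316
Then adjust to 143 items: n = 143/42 = 3.4048
r_new = n·r_full / (1 + (n − 1)·r_full) = 1.8100 / 2.2784 ≈ 0.7944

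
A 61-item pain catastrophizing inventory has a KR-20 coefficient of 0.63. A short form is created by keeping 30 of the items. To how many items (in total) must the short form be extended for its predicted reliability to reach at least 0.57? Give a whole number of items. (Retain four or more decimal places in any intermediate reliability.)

48

First, r for the 30-item form: n = 30/61 = 0.4918, so r_30 = 0.4918·0.63/(1 + (0.4918 − 1)·0.63) = 0.4557
Then solve for n' with r_old = 0.4557, r_target = 0.57: n' = 0.57(1 − 0.4557)/[0.4557(1 − 0.57)] = 1.5833
Items = 1.5833 × 30 ≈ 47.50 → 48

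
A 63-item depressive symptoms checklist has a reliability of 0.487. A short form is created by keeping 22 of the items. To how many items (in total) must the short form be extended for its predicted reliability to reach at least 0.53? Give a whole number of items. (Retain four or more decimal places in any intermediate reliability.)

Short-form reliability: n = 22/63 = 0.3492; r_22 = n·r/(1+(n−1)r) ≈ 0.2490
Length factor from the short form to reach 0.53: n' = 0.53(1 − 0.2490) / [0.2490(1 − 0.53)] ≈ 3.4011
Total items = 3.4011 × 22 = 74.82, rounded up to 75.

75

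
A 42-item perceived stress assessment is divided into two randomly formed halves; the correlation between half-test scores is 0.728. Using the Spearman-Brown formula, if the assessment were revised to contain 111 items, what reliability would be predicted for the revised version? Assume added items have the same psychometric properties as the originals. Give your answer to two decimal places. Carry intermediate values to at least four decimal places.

Spearman-Brown correction (n = 2): r_full = 2·0.728/(1 + 0.728) = 0.8426
Then adjust to 111 items: n = 111/42 = 2.6429
r_new = n·r_full / (1 + (n − 1)·r_full) = 2.2269 / 2.3843 ≈ 0.9340

0.93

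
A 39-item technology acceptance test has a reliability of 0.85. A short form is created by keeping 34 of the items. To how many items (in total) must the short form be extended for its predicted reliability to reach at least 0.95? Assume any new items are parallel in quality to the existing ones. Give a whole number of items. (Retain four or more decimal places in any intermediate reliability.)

Short-form reliability: n = 34/39 = 0.8718; r_34 = n·r/(1+(n−1)r) ≈ 0.8317
Length factor from the short form to reach 0.95: n' = 0.95(1 − 0.8317) / [0.8317(1 − 0.95)] ≈ 3.8448
Items = 3.8448 × 34 ≈ 130.72 → 131

131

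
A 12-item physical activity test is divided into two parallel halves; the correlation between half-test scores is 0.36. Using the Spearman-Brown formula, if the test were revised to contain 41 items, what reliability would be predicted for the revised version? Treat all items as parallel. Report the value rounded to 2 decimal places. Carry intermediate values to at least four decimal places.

0.79

First correct the split-half correlation to full-test reliability: r_full = 2 × 0.36 / (1 + 0.36) ≈ 0.5294
Length factor from 12 to 41 items: n = 41/12 = 3.4167
r_new = n·r_full / (1 + (n − 1)·r_full) = 1.8088 / 2.2794 ≈ 0.7935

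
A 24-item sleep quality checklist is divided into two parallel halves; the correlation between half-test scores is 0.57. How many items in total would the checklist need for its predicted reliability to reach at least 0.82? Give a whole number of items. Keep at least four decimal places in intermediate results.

42

r_full = 2(0.57)/(1 + 0.57) = 0.7261
n = r_tgt(1 − r_full) / [r_full(1 − r_tgt)] = 0.82 × 0.2739 / (0.7261 × 0.18) ≈ 1.7185
Required items = 1.7185 × 24 = 41.24, so 42 items.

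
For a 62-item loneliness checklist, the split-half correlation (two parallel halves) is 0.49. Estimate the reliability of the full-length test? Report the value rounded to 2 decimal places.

r_full = 2r_hh / (1 + r_hh) = 2 × 0.49 / (1 + 0.49)
       = 0.9800 / 1.4900 = 0.6577

0.66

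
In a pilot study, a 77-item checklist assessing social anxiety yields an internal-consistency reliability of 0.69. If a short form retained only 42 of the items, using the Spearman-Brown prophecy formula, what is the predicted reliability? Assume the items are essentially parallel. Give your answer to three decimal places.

0.548

n = 42/77 = 0.5455
r_new = 0.5455·0.69 / [1 + (0.5455 − 1)·0.69]
     = 0.3764 / 0.6864 = 0.5484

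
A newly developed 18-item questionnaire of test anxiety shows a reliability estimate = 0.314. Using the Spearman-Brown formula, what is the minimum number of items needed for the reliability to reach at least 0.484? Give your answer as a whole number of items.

Invert Spearman-Brown to solve for n:
n = r*(1 − r) / [ r (1 − r*) ]
n = [0.484 × 0.686] / [0.314 × 0.516]
n = 0.332024 / 0.162024 ≈ 2.0492
2.0492 × 18 = 36.89 → 37 items

37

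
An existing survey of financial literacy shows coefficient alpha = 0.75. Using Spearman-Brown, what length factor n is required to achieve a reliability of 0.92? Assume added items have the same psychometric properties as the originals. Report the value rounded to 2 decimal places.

Invert Spearman-Brown to solve for n:
n = r_target (1 − r_old) / [ r_old (1 − r_target) ]
n = 0.92(1 − 0.75) / [0.75(1 − 0.92)]
  = 0.2300 / 0.0600 = 3.8333

3.83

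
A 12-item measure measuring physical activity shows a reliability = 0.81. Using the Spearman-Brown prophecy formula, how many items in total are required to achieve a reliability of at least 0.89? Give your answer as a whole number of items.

n = [0.89 × 0.19] / [0.81 × 0.11]
n = 0.1691 / 0.0891 ≈ 1.8979
So the test needs 1.8979 × 12 ≈ 22.77 items; rounding up, 23.

23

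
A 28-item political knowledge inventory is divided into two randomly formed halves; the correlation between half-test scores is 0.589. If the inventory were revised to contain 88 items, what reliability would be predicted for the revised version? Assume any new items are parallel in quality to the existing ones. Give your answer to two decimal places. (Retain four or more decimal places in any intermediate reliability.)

0.90

Full-test reliability from the split-half r: r_full = 2(0.589)/(1 + 0.589) = 0.7413
Then adjust to 88 items: n = 88/28 = 3.1429
r_new = n·r_full / (1 + (n − 1)·r_full) = 2.3298 / 2.5885 ≈ 0.9001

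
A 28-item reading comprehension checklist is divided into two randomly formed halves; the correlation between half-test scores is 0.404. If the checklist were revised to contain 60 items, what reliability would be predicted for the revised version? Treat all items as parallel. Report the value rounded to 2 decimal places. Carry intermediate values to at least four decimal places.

0.74

Spearman-Brown correction (n = 2): r_full = 2·0.404/(1 + 0.404) = 0.5755
Length factor from 28 to 60 items: n = 60/28 = 2.1429
r_new = n·r_full / (1 + (n − 1)·r_full) = 1.2332 / 1.6577 ≈ 0.7439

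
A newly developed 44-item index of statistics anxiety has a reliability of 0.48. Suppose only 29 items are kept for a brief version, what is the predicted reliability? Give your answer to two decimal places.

Length ratio n = 29/44 = 0.6591
By Spearman-Brown, r_new = n r / (1 + (n − 1) r).
r_new = (0.6591 × 0.48) / (1 + (0.6591 − 1) × 0.48)
r_new = 0.3164 / 0.8364 ≈ 0.3783

0.38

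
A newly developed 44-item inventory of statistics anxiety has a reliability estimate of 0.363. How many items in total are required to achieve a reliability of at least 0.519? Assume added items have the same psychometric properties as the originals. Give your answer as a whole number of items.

84

n = 0.519(1 − 0.363) / [0.363(1 − 0.519)]
n = 0.330603 / 0.174603 ≈ 1.8935
1.8935 × 44 = 83.31 → 84 items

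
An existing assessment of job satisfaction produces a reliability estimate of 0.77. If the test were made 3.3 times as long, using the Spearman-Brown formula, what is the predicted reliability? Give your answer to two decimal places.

Apply the Spearman-Brown prophecy formula, r' = nr / [1 + (n − 1)r]:
r_new = (3.3 × 0.77) / (1 + (3.3 − 1) × 0.77)
r_new = 2.5410 / 2.7710 ≈ 0.9170

0.92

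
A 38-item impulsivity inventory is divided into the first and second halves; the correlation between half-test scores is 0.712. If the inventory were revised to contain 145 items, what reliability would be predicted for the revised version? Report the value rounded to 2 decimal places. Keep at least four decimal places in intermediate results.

Spearman-Brown correction (n = 2): r_full = 2·0.712/(1 + 0.712) = 0.8318
Then adjust to 145 items: n = 145/38 = 3.8158
r_new = n·r_full / (1 + (n − 1)·r_full) = 3.1740 / 3.3422 ≈ 0.9497

0.95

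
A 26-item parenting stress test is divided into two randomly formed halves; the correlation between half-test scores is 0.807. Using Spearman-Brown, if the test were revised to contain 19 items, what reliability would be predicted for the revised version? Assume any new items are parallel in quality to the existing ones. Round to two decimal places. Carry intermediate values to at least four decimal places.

0.86

Full-test reliability from the split-half r: r_full = 2(0.807)/(1 + 0.807) = 0.8932
Length factor from 26 to 19 items: n = 19/26 = 0.7308
r_new = n·r_full / (1 + (n − 1)·r_full) = 0.6528 / 0.7596 ≈ 0.8594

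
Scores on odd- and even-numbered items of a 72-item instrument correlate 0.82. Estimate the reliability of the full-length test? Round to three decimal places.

Apply the Spearman-Brown correction with n = 2:
r_full = 2(0.82) / (1 + 0.82)
r_full = 1.6400 / 1.8200 ≈ 0.9011

0.901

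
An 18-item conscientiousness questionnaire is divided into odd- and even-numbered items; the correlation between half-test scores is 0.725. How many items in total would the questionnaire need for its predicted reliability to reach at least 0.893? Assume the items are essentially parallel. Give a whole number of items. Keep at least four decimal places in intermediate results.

29

Corrected full-test reliability: r_full = 2 × 0.725 / (1 + 0.725) ≈ 0.8406
Solve Spearman-Brown for n: n = 0.893(1 − 0.8406) / [0.8406(1 − 0.893)] = 1.5826
Items = 1.5826 × 18 ≈ 28.49 → 29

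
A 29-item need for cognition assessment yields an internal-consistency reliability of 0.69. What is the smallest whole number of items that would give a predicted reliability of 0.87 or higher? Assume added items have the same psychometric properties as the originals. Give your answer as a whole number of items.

88

Rearranging the Spearman-Brown formula for n,
n = r*(1 − r) / [ r (1 − r*) ]
n = [0.87 × 0.31] / [0.69 × 0.13]
  = 0.2697 / 0.0897 = 3.0067
Items needed = n × 29 = 3.0067 × 29 ≈ 87.19 → round up to 88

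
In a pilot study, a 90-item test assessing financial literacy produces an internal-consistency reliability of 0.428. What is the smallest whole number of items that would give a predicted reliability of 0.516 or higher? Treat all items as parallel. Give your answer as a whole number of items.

Spearman-Brown solved for the length factor n:
n = r_target (1 − r_old) / [ r_old (1 − r_target) ]
n = [0.516 × 0.572] / [0.428 × 0.484]
  = 0.295152 / 0.207152 = 1.4248
1.4248 × 90 = 128.23 → 129 items

129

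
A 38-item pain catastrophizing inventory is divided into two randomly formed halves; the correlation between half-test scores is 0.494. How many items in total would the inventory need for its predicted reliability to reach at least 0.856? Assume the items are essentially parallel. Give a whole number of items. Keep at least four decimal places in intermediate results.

Corrected full-test reliability: r_full = 2 × 0.494 / (1 + 0.494) ≈ 0.6613
n = r_tgt(1 − r_full) / [r_full(1 − r_tgt)] = 0.856 × 0.3387 / (0.6613 × 0.144) ≈ 3.0446
Items = 3.0446 × 38 ≈ 115.69 → 116

116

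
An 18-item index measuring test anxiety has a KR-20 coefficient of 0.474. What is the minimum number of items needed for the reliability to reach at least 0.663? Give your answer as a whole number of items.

40

Spearman-Brown solved for the length factor n:
n = r*(1 − r) / [ r (1 − r*) ]
n = 0.663(1 − 0.474) / [0.474(1 − 0.663)]
  = 0.348738 / 0.159738 = 2.1832
Items needed = n × 18 = 2.1832 × 18 ≈ 39.30 → round up to 40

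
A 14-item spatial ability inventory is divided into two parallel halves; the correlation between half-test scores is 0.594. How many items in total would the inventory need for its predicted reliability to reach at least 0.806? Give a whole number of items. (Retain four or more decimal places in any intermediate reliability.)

r_full = 2(0.594)/(1 + 0.594) = 0.7453
n = r_tgt(1 − r_full) / [r_full(1 − r_tgt)] = 0.806 × 0.2547 / (0.7453 × 0.194) ≈ 1.4198
Required items = 1.4198 × 14 = 19.88, so 20 items.

20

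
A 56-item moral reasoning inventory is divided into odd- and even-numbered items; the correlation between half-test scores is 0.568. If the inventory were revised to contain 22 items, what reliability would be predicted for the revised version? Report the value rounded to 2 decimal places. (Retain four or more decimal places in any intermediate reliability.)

First correct the split-half correlation to full-test reliability: r_full = 2 × 0.568 / (1 + 0.568) ≈ 0.7245
Then adjust to 22 items: n = 22/56 = 0.3929
r_new = n·r_full / (1 + (n − 1)·r_full) = 0.2847 / 0.5602 ≈ 0.5082

0.51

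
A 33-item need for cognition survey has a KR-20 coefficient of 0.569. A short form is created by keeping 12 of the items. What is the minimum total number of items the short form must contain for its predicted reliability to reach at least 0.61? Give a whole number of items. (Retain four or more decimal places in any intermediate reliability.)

40

First, r for the 12-item form: n = 12/33 = 0.3636, so r_12 = 0.3636·0.569/(1 + (0.3636 − 1)·0.569) = 0.3243
Length factor from the short form to reach 0.61: n' = 0.61(1 − 0.3243) / [0.3243(1 − 0.61)] ≈ 3.2589
Items = 3.2589 × 12 ≈ 39.11 → 40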